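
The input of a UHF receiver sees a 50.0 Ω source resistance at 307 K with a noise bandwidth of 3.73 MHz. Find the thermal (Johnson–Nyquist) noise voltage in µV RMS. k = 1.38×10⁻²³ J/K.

V_n = √(4kTRB)
4kTRB = 4 × 1.38×10⁻²³ × 307 × 5.00×10¹ × 3.73×10⁶ = 3.16×10⁻¹² V²
V_n = √(3.16×10⁻¹²) = 1.78×10⁻⁶ V = 1.78 µV

1.78 µV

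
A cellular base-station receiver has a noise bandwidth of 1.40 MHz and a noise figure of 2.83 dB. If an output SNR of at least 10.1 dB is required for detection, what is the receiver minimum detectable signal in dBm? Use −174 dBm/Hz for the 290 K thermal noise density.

−99.6 dBm

Sensitivity = −174 + 10 log₁₀(B) + NF + SNR_min
= −174 + 61.46 + 2.83 + 10.1
= −99.61 dBm → −99.6 dBm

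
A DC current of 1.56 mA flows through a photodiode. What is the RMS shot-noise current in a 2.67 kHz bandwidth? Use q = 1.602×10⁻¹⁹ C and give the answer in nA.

I_n = √(2qI·B)
2qI·B = 2 × 1.602×10⁻¹⁹ × 1.56×10⁻³ × 2.67×10³ = 1.33×10⁻¹⁸ A²
I_n = √(1.33×10⁻¹⁸) = 1.16×10⁻⁹ A = 1.16 nA

1.16 nA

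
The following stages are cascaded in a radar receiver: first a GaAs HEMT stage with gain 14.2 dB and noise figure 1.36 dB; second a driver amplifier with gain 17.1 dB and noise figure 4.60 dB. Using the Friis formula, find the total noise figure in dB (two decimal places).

1.58 dB

Convert to linear (a loss of L dB is a gain of −L dB): F_i = 10^(NF_i/10), G_i = 10^(G_i,dB/10)
  Stage 1: F_1 = 10^(1.36/10) = 1.368, G_1 = 10^(14.2/10) = 26.30
  Stage 2: F_2 = 10^(4.60/10) = 2.884, G_2 = 10^(17.1/10) = 51.29
Friis cascade:
  F = 1.368 + (2.884 − 1)/26.30 = 1.439
NF = 10 log₁₀(1.439) = 1.58 dB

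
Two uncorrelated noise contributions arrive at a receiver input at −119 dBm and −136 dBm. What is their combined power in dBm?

Convert to linear, add, convert back:
P₁ = 1.26×10⁻¹⁵ W, P₂ = 2.51×10⁻¹⁷ W
P_tot = 1.28×10⁻¹⁵ W → 10 log₁₀(P_tot / 10⁻³) = −118.9 dBm

−118.9 dBm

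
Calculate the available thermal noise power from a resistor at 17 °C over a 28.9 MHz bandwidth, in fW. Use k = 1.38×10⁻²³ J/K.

T = 17 °C + 273.15 = 290.15 K
P_n = kTB = 1.38×10⁻²³ × 290.15 × 2.89×10⁷ = 1.16×10⁻¹³ W = 116 fW

116 fW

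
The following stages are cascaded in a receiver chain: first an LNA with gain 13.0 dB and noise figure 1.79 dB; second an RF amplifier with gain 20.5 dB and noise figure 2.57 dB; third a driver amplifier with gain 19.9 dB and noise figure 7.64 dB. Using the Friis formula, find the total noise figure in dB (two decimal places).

Convert to linear (a loss of L dB is a gain of −L dB): F_i = 10^(NF_i/10), G_i = 10^(G_i,dB/10)
  Stage 1: F_1 = 10^(1.79/10) = 1.510, G_1 = 10^(13.0/10) = 19.95
  Stage 2: F_2 = 10^(2.57/10) = 1.807, G_2 = 10^(20.5/10) = 112.2
  Stage 3: F_3 = 10^(7.64/10) = 5.808, G_3 = 10^(19.9/10) = 97.72
Friis cascade:
  F = 1.510 + (1.807 − 1)/19.95 + (5.808 − 1)/2239 = 1.553
NF = 10 log₁₀(1.553) = 1.91 dB

1.91 dB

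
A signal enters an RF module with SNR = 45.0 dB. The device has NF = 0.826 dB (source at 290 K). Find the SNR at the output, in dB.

44.174 dB

By definition F = SNR_in/SNR_out, so in dB: SNR_out = SNR_in − NF
SNR_out = 45.0 − 0.826 = 44.174 dB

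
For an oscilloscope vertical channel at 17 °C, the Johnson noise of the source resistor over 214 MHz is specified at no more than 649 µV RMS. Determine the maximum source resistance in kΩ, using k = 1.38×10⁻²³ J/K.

T = 17 °C + 273.15 = 290.15 K
Johnson–Nyquist: V_n = √(4kTRB) ⇒ R = V_n² / (4kTB)
4kTB = 4 × 1.38×10⁻²³ × 290.15 × 2.14×10⁸ = 3.43×10⁻¹²
R = (6.49×10⁻⁴)² / 3.43×10⁻¹² = 1.23×10⁵ Ω = 123 kΩ

123 kΩ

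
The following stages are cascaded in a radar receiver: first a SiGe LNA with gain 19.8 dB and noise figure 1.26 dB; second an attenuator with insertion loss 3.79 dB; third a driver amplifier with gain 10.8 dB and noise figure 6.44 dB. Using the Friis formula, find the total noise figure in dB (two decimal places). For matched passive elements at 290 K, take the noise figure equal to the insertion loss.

Convert to linear (a loss of L dB is a gain of −L dB): F_i = 10^(NF_i/10), G_i = 10^(G_i,dB/10)
  Stage 1: F_1 = 10^(1.26/10) = 1.337, G_1 = 10^(19.8/10) = 95.50
  Stage 2: F_2 = 10^(3.79/10) = 2.393, G_2 = 10^(−3.79/10) = 0.4178
  Stage 3: F_3 = 10^(6.44/10) = 4.406, G_3 = 10^(10.8/10) = 12.02
Friis cascade:
  F = 1.337 + (2.393 − 1)/95.50 + (4.406 − 1)/39.90 = 1.437
NF = 10 log₁₀(1.437) = 1.57 dB

1.57 dB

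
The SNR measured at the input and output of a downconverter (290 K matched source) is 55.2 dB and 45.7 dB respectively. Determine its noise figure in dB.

9.5 dB

NF (dB) = SNR_in(dB) − SNR_out(dB) when the source is at T₀
NF = 55.2 − 45.7 = 9.5 dB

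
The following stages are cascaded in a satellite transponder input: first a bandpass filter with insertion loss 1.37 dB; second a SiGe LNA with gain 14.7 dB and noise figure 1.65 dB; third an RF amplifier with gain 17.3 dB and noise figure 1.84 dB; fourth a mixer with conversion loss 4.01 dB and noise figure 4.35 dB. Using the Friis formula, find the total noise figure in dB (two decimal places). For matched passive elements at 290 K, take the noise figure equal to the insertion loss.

3.08 dB

Convert to linear (a loss of L dB is a gain of −L dB): F_i = 10^(NF_i/10), G_i = 10^(G_i,dB/10)
  Stage 1: F_1 = 10^(1.37/10) = 1.371, G_1 = 10^(−1.37/10) = 0.7295
  Stage 2: F_2 = 10^(1.65/10) = 1.462, G_2 = 10^(14.7/10) = 29.51
  Stage 3: F_3 = 10^(1.84/10) = 1.528, G_3 = 10^(17.3/10) = 53.70
  Stage 4: F_4 = 10^(4.35/10) = 2.723, G_4 = 10^(−4.01/10) = 0.3972
Friis cascade:
  F = 1.371 + (1.462 − 1)/0.7295 + (1.528 − 1)/21.53 + (2.723 − 1)/1156 = 2.030
NF = 10 log₁₀(2.030) = 3.08 dB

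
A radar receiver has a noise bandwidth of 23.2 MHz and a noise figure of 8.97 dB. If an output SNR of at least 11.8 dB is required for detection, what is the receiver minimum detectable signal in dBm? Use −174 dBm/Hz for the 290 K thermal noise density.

Sensitivity = −174 + 10 log₁₀(B) + NF + SNR_min
= −174 + 73.65 + 8.97 + 11.8
= −79.58 dBm → −79.6 dBm

−79.6 dBm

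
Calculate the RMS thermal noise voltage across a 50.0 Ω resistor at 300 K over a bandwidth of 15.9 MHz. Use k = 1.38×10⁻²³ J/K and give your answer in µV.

3.63 µV

V_n = √(4kTRB)
4kTRB = 4 × 1.38×10⁻²³ × 300 × 5.00×10¹ × 1.59×10⁷ = 1.32×10⁻¹¹ V²
V_n = √(1.32×10⁻¹¹) = 3.63×10⁻⁶ V = 3.63 µV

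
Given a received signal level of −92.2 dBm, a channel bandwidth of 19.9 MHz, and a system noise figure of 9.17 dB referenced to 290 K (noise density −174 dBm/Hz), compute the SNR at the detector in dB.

Noise floor: N = −174 + 10 log₁₀(B) + NF
10 log₁₀(1.99×10⁷) = 72.99 dB
N = −174 + 72.99 + 9.17 = −91.84 dBm
SNR = P_sig − N = −92.2 − (−91.84) = −0.36 dB → −0.4 dB

−0.4 dB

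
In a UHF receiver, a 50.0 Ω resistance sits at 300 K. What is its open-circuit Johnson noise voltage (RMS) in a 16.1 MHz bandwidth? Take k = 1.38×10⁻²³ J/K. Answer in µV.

3.65 µV

V_n = √(4kTRB)
4kTRB = 4 × 1.38×10⁻²³ × 300 × 5.00×10¹ × 1.61×10⁷ = 1.33×10⁻¹¹ V²
V_n = √(1.33×10⁻¹¹) = 3.65×10⁻⁶ V = 3.65 µV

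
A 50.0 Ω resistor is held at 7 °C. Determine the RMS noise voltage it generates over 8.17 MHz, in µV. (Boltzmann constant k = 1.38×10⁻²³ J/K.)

2.51 µV

T = 7 °C + 273.15 = 280.15 K
V_n = √(4kTRB)
4kTRB = 4 × 1.38×10⁻²³ × 280.15 × 5.00×10¹ × 8.17×10⁶ = 6.32×10⁻¹² V²
V_n = √(6.32×10⁻¹²) = 2.51×10⁻⁶ V = 2.51 µV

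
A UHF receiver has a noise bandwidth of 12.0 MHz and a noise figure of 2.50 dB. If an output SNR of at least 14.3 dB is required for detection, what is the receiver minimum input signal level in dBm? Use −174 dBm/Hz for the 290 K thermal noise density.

Sensitivity = −174 + 10 log₁₀(B) + NF + SNR_min
= −174 + 70.79 + 2.50 + 14.3
= −86.41 dBm → −86.4 dBm

−86.4 dBm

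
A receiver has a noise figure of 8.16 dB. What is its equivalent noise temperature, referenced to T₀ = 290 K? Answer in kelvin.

F = 10^(8.16/10) = 6.54636
T_e = (F − 1)·T₀ = (6.54636 − 1) × 290 = 1608 K

1608 K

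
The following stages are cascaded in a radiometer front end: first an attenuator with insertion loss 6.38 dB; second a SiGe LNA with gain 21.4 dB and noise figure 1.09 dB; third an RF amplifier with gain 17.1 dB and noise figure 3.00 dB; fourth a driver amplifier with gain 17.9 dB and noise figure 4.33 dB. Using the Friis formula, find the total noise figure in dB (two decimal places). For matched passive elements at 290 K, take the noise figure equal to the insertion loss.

7.50 dB

Convert to linear (a loss of L dB is a gain of −L dB): F_i = 10^(NF_i/10), G_i = 10^(G_i,dB/10)
  Stage 1: F_1 = 10^(6.38/10) = 4.345, G_1 = 10^(−6.38/10) = 0.2301
  Stage 2: F_2 = 10^(1.09/10) = 1.285, G_2 = 10^(21.4/10) = 138.0
  Stage 3: F_3 = 10^(3.00/10) = 1.995, G_3 = 10^(17.1/10) = 51.29
  Stage 4: F_4 = 10^(4.33/10) = 2.710, G_4 = 10^(17.9/10) = 61.66
Friis cascade:
  F = 4.345 + (1.285 − 1)/0.2301 + (1.995 − 1)/31.77 + (2.710 − 1)/1629 = 5.617
NF = 10 log₁₀(5.617) = 7.50 dB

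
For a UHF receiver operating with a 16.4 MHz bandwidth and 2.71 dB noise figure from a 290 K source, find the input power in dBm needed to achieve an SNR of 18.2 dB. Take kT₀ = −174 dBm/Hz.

Sensitivity = −174 + 10 log₁₀(B) + NF + SNR_min
= −174 + 72.15 + 2.71 + 18.2
= −80.94 dBm → −80.9 dBm

−80.9 dBm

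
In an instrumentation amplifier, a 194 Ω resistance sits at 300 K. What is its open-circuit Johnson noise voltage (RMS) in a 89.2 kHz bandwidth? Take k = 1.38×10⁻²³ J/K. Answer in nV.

535 nV

V_n = √(4kTRB)
4kTRB = 4 × 1.38×10⁻²³ × 300 × 1.94×10² × 8.92×10⁴ = 2.87×10⁻¹³ V²
V_n = √(2.87×10⁻¹³) = 5.35×10⁻⁷ V = 535 nV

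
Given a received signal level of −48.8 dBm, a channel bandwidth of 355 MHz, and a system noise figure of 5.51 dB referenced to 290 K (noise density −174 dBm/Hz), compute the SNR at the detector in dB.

Noise floor: N = −174 + 10 log₁₀(B) + NF
10 log₁₀(3.55×10⁸) = 85.5 dB
N = −174 + 85.5 + 5.51 = −82.99 dBm
SNR = P_sig − N = −48.8 − (−82.99) = 34.19 dB → 34.2 dB

34.2 dB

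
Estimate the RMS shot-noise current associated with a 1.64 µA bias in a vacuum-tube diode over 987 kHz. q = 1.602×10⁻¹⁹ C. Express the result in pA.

720 pA

I_n = √(2qI·B)
2qI·B = 2 × 1.602×10⁻¹⁹ × 1.64×10⁻⁶ × 9.87×10⁵ = 5.19×10⁻¹⁹ A²
I_n = √(5.19×10⁻¹⁹) = 7.20×10⁻¹⁰ A = 720 pA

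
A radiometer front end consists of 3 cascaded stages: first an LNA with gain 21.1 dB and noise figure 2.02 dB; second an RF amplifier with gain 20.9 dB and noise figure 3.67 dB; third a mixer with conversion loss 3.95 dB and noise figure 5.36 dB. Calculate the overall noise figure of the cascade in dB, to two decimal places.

2.05 dB

Convert to linear (a loss of L dB is a gain of −L dB): F_i = 10^(NF_i/10), G_i = 10^(G_i,dB/10)
  Stage 1: F_1 = 10^(2.02/10) = 1.592, G_1 = 10^(21.1/10) = 128.8
  Stage 2: F_2 = 10^(3.67/10) = 2.328, G_2 = 10^(20.9/10) = 123.0
  Stage 3: F_3 = 10^(5.36/10) = 3.436, G_3 = 10^(−3.95/10) = 0.4027
Friis cascade:
  F = 1.592 + (2.328 − 1)/128.8 + (3.436 − 1)/1.585×10⁴ = 1.603
NF = 10 log₁₀(1.603) = 2.05 dB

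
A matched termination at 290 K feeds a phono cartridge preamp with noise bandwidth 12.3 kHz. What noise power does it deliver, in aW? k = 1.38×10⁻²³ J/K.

P_n = kTB = 1.38×10⁻²³ × 290 × 1.23×10⁴ = 4.92×10⁻¹⁷ W = 49.2 aW

49.2 aW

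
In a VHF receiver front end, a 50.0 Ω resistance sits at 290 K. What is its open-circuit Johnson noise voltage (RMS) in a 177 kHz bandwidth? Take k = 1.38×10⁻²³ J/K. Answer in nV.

V_n = √(4kTRB)
4kTRB = 4 × 1.38×10⁻²³ × 290 × 5.00×10¹ × 1.77×10⁵ = 1.42×10⁻¹³ V²
V_n = √(1.42×10⁻¹³) = 3.76×10⁻⁷ V = 376 nV

376 nV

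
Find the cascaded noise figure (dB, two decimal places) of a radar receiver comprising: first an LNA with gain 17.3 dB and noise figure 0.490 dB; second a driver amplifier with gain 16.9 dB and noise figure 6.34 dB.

0.72 dB

Convert to linear (a loss of L dB is a gain of −L dB): F_i = 10^(NF_i/10), G_i = 10^(G_i,dB/10)
  Stage 1: F_1 = 10^(0.490/10) = 1.119, G_1 = 10^(17.3/10) = 53.70
  Stage 2: F_2 = 10^(6.34/10) = 4.305, G_2 = 10^(16.9/10) = 48.98
Friis cascade:
  F = 1.119 + (4.305 − 1)/53.70 = 1.181
NF = 10 log₁₀(1.181) = 0.72 dB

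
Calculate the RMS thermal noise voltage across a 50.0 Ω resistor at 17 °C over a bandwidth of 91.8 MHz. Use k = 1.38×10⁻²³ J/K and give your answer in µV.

8.57 µV

T = 17 °C + 273.15 = 290.15 K
V_n = √(4kTRB)
4kTRB = 4 × 1.38×10⁻²³ × 290.15 × 5.00×10¹ × 9.18×10⁷ = 7.35×10⁻¹¹ V²
V_n = √(7.35×10⁻¹¹) = 8.57×10⁻⁶ V = 8.57 µV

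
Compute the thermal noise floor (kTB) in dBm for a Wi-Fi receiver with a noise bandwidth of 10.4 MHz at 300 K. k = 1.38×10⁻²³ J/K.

−103.7 dBm

P_n = kTB = 1.38×10⁻²³ × 300 × 1.04×10⁷ = 4.31×10⁻¹⁴ W
In dBm: 10 log₁₀(4.31×10⁻¹⁴ / 10⁻³) = −103.7 dBm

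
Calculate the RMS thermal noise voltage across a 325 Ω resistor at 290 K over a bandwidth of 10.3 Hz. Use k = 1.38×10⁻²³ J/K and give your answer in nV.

V_n = √(4kTRB)
4kTRB = 4 × 1.38×10⁻²³ × 290 × 3.25×10² × 1.03×10¹ = 5.36×10⁻¹⁷ V²
V_n = √(5.36×10⁻¹⁷) = 7.32×10⁻⁹ V = 7.32 nV

7.32 nV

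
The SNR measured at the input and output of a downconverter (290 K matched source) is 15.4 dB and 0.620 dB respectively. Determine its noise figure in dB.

NF (dB) = SNR_in(dB) − SNR_out(dB) when the source is at T₀
NF = 15.4 − 0.620 = 14.780 dB

14.780 dB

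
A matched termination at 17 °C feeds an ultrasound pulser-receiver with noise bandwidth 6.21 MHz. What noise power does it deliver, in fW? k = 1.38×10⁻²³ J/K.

24.9 fW

T = 17 °C + 273.15 = 290.15 K
P_n = kTB = 1.38×10⁻²³ × 290.15 × 6.21×10⁶ = 2.49×10⁻¹⁴ W = 24.9 fW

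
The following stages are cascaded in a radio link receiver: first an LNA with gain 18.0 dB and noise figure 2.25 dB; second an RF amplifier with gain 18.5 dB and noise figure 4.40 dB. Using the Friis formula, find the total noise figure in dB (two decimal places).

Convert to linear (a loss of L dB is a gain of −L dB): F_i = 10^(NF_i/10), G_i = 10^(G_i,dB/10)
  Stage 1: F_1 = 10^(2.25/10) = 1.679, G_1 = 10^(18.0/10) = 63.10
  Stage 2: F_2 = 10^(4.40/10) = 2.754, G_2 = 10^(18.5/10) = 70.79
Friis cascade:
  F = 1.679 + (2.754 − 1)/63.10 = 1.707
NF = 10 log₁₀(1.707) = 2.32 dB

2.32 dB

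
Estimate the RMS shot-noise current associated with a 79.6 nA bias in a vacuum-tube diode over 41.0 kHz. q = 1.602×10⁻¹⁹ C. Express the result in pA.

I_n = √(2qI·B)
2qI·B = 2 × 1.602×10⁻¹⁹ × 7.96×10⁻⁸ × 4.10×10⁴ = 1.05×10⁻²¹ A²
I_n = √(1.05×10⁻²¹) = 3.23×10⁻¹¹ A = 32.3 pA

32.3 pA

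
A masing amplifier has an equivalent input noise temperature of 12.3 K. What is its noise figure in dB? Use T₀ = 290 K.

0.180 dB

F = 1 + T_e/T₀ = 1 + 12.3/290 = 1.04241
NF = 10 log₁₀(1.04241) = 0.180 dB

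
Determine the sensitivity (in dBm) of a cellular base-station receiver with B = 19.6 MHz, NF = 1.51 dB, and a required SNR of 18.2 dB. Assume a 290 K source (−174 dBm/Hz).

−81.4 dBm

Sensitivity = −174 + 10 log₁₀(B) + NF + SNR_min
= −174 + 72.92 + 1.51 + 18.2
= −81.37 dBm → −81.4 dBm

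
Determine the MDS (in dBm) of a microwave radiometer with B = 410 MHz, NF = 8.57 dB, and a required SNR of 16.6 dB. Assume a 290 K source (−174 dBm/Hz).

Sensitivity = −174 + 10 log₁₀(B) + NF + SNR_min
= −174 + 86.13 + 8.57 + 16.6
= −62.70 dBm → −62.7 dBm

−62.7 dBm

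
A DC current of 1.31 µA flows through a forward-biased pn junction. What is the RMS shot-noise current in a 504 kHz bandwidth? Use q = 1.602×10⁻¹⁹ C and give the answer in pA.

I_n = √(2qI·B)
2qI·B = 2 × 1.602×10⁻¹⁹ × 1.31×10⁻⁶ × 5.04×10⁵ = 2.12×10⁻¹⁹ A²
I_n = √(2.12×10⁻¹⁹) = 4.60×10⁻¹⁰ A = 460 pA

460 pA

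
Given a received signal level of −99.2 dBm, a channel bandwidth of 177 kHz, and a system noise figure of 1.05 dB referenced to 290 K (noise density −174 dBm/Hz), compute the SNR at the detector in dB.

Noise floor: N = −174 + 10 log₁₀(B) + NF
10 log₁₀(1.77×10⁵) = 52.48 dB
N = −174 + 52.48 + 1.05 = −120.47 dBm
SNR = P_sig − N = −99.2 − (−120.47) = 21.27 dB → 21.3 dB

21.3 dB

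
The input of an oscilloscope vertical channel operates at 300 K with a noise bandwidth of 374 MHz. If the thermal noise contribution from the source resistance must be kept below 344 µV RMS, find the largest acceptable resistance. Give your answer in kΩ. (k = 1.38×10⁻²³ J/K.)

19.1 kΩ

Johnson–Nyquist: V_n = √(4kTRB) ⇒ R = V_n² / (4kTB)
4kTB = 4 × 1.38×10⁻²³ × 300 × 3.74×10⁸ = 6.19×10⁻¹²
R = (3.44×10⁻⁴)² / 6.19×10⁻¹² = 1.91×10⁴ Ω = 19.1 kΩ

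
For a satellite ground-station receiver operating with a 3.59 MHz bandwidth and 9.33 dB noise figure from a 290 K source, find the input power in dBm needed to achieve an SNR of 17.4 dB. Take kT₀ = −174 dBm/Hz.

−81.7 dBm

Sensitivity = −174 + 10 log₁₀(B) + NF + SNR_min
= −174 + 65.55 + 9.33 + 17.4
= −81.72 dBm → −81.7 dBm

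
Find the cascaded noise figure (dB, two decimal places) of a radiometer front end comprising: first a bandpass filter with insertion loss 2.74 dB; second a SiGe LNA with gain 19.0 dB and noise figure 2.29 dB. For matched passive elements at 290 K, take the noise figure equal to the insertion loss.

Convert to linear (a loss of L dB is a gain of −L dB): F_i = 10^(NF_i/10), G_i = 10^(G_i,dB/10)
  Stage 1: F_1 = 10^(2.74/10) = 1.879, G_1 = 10^(−2.74/10) = 0.5321
  Stage 2: F_2 = 10^(2.29/10) = 1.694, G_2 = 10^(19.0/10) = 79.43
Friis cascade:
  F = 1.879 + (1.694 − 1)/0.5321 = 3.184
NF = 10 log₁₀(3.184) = 5.03 dB

5.03 dB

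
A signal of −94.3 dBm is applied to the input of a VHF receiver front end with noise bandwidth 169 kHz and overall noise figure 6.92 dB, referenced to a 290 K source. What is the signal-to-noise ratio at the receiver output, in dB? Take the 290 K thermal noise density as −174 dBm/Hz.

Noise floor: N = −174 + 10 log₁₀(B) + NF
10 log₁₀(1.69×10⁵) = 52.28 dB
N = −174 + 52.28 + 6.92 = −114.80 dBm
SNR = P_sig − N = −94.3 − (−114.80) = 20.50 dB → 20.5 dB

20.5 dB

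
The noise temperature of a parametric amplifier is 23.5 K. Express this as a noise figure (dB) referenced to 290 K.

0.338 dB

F = 1 + T_e/T₀ = 1 + 23.5/290 = 1.08103
NF = 10 log₁₀(1.08103) = 0.338 dB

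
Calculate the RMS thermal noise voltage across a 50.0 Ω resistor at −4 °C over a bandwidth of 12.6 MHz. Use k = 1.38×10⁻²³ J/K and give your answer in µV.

3.06 µV

T = −4 °C + 273.15 = 269.15 K
V_n = √(4kTRB)
4kTRB = 4 × 1.38×10⁻²³ × 269.15 × 5.00×10¹ × 1.26×10⁷ = 9.36×10⁻¹² V²
V_n = √(9.36×10⁻¹²) = 3.06×10⁻⁶ V = 3.06 µV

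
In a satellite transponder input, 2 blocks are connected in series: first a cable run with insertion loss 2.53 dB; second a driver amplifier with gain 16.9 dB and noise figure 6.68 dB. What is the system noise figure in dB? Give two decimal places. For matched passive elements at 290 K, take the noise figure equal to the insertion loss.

Convert to linear (a loss of L dB is a gain of −L dB): F_i = 10^(NF_i/10), G_i = 10^(G_i,dB/10)
  Stage 1: F_1 = 10^(2.53/10) = 1.791, G_1 = 10^(−2.53/10) = 0.5585
  Stage 2: F_2 = 10^(6.68/10) = 4.656, G_2 = 10^(16.9/10) = 48.98
Friis cascade:
  F = 1.791 + (4.656 − 1)/0.5585 = 8.337
NF = 10 log₁₀(8.337) = 9.21 dB

9.21 dB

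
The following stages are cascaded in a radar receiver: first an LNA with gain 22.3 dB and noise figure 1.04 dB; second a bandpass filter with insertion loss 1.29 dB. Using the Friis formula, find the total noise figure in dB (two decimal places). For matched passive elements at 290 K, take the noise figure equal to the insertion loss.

1.05 dB

Convert to linear (a loss of L dB is a gain of −L dB): F_i = 10^(NF_i/10), G_i = 10^(G_i,dB/10)
  Stage 1: F_1 = 10^(1.04/10) = 1.271, G_1 = 10^(22.3/10) = 169.8
  Stage 2: F_2 = 10^(1.29/10) = 1.346, G_2 = 10^(−1.29/10) = 0.7430
Friis cascade:
  F = 1.271 + (1.346 − 1)/169.8 = 1.273
NF = 10 log₁₀(1.273) = 1.05 dB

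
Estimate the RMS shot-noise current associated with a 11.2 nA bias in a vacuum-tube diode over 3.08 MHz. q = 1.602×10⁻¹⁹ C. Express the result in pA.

I_n = √(2qI·B)
2qI·B = 2 × 1.602×10⁻¹⁹ × 1.12×10⁻⁸ × 3.08×10⁶ = 1.11×10⁻²⁰ A²
I_n = √(1.11×10⁻²⁰) = 1.05×10⁻¹⁰ A = 105 pA

105 pA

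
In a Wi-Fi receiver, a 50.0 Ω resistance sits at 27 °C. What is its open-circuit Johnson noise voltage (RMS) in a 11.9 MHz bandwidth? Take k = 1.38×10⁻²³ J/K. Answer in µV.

T = 27 °C + 273.15 = 300.15 K
V_n = √(4kTRB)
4kTRB = 4 × 1.38×10⁻²³ × 300.15 × 5.00×10¹ × 1.19×10⁷ = 9.86×10⁻¹² V²
V_n = √(9.86×10⁻¹²) = 3.14×10⁻⁶ V = 3.14 µV

3.14 µV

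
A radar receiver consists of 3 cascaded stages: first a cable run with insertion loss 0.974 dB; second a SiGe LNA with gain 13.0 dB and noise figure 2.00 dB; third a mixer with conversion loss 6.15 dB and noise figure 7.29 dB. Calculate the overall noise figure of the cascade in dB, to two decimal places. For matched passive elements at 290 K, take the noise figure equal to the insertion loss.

Convert to linear (a loss of L dB is a gain of −L dB): F_i = 10^(NF_i/10), G_i = 10^(G_i,dB/10)
  Stage 1: F_1 = 10^(0.974/10) = 1.251, G_1 = 10^(−0.974/10) = 0.7991
  Stage 2: F_2 = 10^(2.00/10) = 1.585, G_2 = 10^(13.0/10) = 19.95
  Stage 3: F_3 = 10^(7.29/10) = 5.358, G_3 = 10^(−6.15/10) = 0.2427
Friis cascade:
  F = 1.251 + (1.585 − 1)/0.7991 + (5.358 − 1)/15.94 = 2.257
NF = 10 log₁₀(2.257) = 3.53 dB

3.53 dB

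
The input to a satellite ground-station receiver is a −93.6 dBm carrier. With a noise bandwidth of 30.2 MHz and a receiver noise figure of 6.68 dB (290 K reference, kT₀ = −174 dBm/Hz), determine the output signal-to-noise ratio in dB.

−1.1 dB

Noise floor: N = −174 + 10 log₁₀(B) + NF
10 log₁₀(3.02×10⁷) = 74.8 dB
N = −174 + 74.8 + 6.68 = −92.52 dBm
SNR = P_sig − N = −93.6 − (−92.52) = −1.08 dB → −1.1 dB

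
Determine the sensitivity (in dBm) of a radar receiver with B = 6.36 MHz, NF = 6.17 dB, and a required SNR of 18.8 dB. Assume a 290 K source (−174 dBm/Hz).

−81.0 dBm

Sensitivity = −174 + 10 log₁₀(B) + NF + SNR_min
= −174 + 68.03 + 6.17 + 18.8
= −81.00 dBm → −81.0 dBm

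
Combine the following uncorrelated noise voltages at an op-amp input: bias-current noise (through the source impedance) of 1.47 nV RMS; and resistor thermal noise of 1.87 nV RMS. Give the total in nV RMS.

2.38 nV

Uncorrelated sources add in power (mean-square): V_tot = √(ΣV_i²)
V_tot = √[(1.47×10⁻⁹)² + (1.87×10⁻⁹)²] = 2.38×10⁻⁹ V = 2.38 nV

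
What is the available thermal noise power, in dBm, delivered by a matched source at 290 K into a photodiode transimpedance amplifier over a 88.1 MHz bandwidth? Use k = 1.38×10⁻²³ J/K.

−94.5 dBm

P_n = kTB = 1.38×10⁻²³ × 290 × 8.81×10⁷ = 3.53×10⁻¹³ W
In dBm: 10 log₁₀(3.53×10⁻¹³ / 10⁻³) = −94.5 dBm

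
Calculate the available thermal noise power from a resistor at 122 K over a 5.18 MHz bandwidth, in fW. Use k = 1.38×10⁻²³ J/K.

8.72 fW

P_n = kTB = 1.38×10⁻²³ × 122 × 5.18×10⁶ = 8.72×10⁻¹⁵ W = 8.72 fW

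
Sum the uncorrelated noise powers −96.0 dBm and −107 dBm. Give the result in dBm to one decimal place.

−95.7 dBm

Convert to linear, add, convert back:
P₁ = 2.51×10⁻¹³ W, P₂ = 2.00×10⁻¹⁴ W
P_tot = 2.71×10⁻¹³ W → 10 log₁₀(P_tot / 10⁻³) = −95.7 dBm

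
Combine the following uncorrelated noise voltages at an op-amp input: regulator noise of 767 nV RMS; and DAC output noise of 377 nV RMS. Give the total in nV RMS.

855 nV

Uncorrelated sources add in power (mean-square): V_tot = √(ΣV_i²)
V_tot = √[(7.67×10⁻⁷)² + (3.77×10⁻⁷)²] = 8.55×10⁻⁷ V = 855 nV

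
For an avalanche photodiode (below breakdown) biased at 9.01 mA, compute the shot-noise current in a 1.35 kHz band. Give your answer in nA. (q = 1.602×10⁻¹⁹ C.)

1.97 nA

I_n = √(2qI·B)
2qI·B = 2 × 1.602×10⁻¹⁹ × 9.01×10⁻³ × 1.35×10³ = 3.90×10⁻¹⁸ A²
I_n = √(3.90×10⁻¹⁸) = 1.97×10⁻⁹ A = 1.97 nA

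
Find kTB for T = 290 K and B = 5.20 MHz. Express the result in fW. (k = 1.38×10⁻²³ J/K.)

P_n = kTB = 1.38×10⁻²³ × 290 × 5.20×10⁶ = 2.08×10⁻¹⁴ W = 20.8 fW

20.8 fW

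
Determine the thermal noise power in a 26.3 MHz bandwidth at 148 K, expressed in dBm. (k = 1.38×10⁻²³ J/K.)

−102.7 dBm

P_n = kTB = 1.38×10⁻²³ × 148 × 2.63×10⁷ = 5.37×10⁻¹⁴ W
In dBm: 10 log₁₀(5.37×10⁻¹⁴ / 10⁻³) = −102.7 dBm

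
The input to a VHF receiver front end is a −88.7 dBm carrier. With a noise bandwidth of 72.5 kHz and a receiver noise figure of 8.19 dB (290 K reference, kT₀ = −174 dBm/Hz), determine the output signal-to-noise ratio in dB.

Noise floor: N = −174 + 10 log₁₀(B) + NF
10 log₁₀(7.25×10⁴) = 48.6 dB
N = −174 + 48.6 + 8.19 = −117.21 dBm
SNR = P_sig − N = −88.7 − (−117.21) = 28.51 dB → 28.5 dB

28.5 dB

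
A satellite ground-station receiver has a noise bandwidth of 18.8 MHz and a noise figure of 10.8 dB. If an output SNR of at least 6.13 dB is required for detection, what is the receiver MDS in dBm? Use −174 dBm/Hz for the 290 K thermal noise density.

Sensitivity = −174 + 10 log₁₀(B) + NF + SNR_min
= −174 + 72.74 + 10.8 + 6.13
= −84.33 dBm → −84.3 dBm

−84.3 dBm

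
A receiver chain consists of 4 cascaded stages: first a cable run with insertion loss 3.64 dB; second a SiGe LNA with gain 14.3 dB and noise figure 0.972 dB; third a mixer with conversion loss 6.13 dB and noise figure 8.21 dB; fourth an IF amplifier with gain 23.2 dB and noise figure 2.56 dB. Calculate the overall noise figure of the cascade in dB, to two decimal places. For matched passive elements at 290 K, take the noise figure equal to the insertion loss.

Convert to linear (a loss of L dB is a gain of −L dB): F_i = 10^(NF_i/10), G_i = 10^(G_i,dB/10)
  Stage 1: F_1 = 10^(3.64/10) = 2.312, G_1 = 10^(−3.64/10) = 0.4325
  Stage 2: F_2 = 10^(0.972/10) = 1.251, G_2 = 10^(14.3/10) = 26.92
  Stage 3: F_3 = 10^(8.21/10) = 6.622, G_3 = 10^(−6.13/10) = 0.2438
  Stage 4: F_4 = 10^(2.56/10) = 1.803, G_4 = 10^(23.2/10) = 208.9
Friis cascade:
  F = 2.312 + (1.251 − 1)/0.4325 + (6.622 − 1)/11.64 + (1.803 − 1)/2.838 = 3.658
NF = 10 log₁₀(3.658) = 5.63 dB

5.63 dB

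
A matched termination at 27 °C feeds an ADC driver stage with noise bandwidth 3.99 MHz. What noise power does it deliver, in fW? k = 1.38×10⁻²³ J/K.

16.5 fW

T = 27 °C + 273.15 = 300.15 K
P_n = kTB = 1.38×10⁻²³ × 300.15 × 3.99×10⁶ = 1.65×10⁻¹⁴ W = 16.5 fW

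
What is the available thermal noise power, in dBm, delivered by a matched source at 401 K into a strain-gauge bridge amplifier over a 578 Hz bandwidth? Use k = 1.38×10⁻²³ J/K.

−145.0 dBm

P_n = kTB = 1.38×10⁻²³ × 401 × 5.78×10² = 3.20×10⁻¹⁸ W
In dBm: 10 log₁₀(3.20×10⁻¹⁸ / 10⁻³) = −145.0 dBm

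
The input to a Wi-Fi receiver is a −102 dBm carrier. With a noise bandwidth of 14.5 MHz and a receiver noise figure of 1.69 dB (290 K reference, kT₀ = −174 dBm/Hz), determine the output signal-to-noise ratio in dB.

−1.3 dB

Noise floor: N = −174 + 10 log₁₀(B) + NF
10 log₁₀(1.45×10⁷) = 71.61 dB
N = −174 + 71.61 + 1.69 = −100.70 dBm
SNR = P_sig − N = −102 − (−100.70) = −1.30 dB → −1.3 dB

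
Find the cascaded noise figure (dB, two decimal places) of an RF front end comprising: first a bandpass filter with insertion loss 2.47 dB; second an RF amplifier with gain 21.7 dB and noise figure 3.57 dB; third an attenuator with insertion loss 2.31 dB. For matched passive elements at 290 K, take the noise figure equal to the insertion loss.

Convert to linear (a loss of L dB is a gain of −L dB): F_i = 10^(NF_i/10), G_i = 10^(G_i,dB/10)
  Stage 1: F_1 = 10^(2.47/10) = 1.766, G_1 = 10^(−2.47/10) = 0.5662
  Stage 2: F_2 = 10^(3.57/10) = 2.275, G_2 = 10^(21.7/10) = 147.9
  Stage 3: F_3 = 10^(2.31/10) = 1.702, G_3 = 10^(−2.31/10) = 0.5875
Friis cascade:
  F = 1.766 + (2.275 − 1)/0.5662 + (1.702 − 1)/83.75 = 4.026
NF = 10 log₁₀(4.026) = 6.05 dB

6.05 dB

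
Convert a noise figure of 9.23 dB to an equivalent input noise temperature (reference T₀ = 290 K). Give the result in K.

2139 K

F = 10^(9.23/10) = 8.37529
T_e = (F − 1)·T₀ = (8.37529 − 1) × 290 = 2139 K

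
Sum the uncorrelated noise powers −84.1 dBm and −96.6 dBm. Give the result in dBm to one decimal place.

−83.9 dBm

Convert to linear, add, convert back:
P₁ = 3.89×10⁻¹² W, P₂ = 2.19×10⁻¹³ W
P_tot = 4.11×10⁻¹² W → 10 log₁₀(P_tot / 10⁻³) = −83.9 dBm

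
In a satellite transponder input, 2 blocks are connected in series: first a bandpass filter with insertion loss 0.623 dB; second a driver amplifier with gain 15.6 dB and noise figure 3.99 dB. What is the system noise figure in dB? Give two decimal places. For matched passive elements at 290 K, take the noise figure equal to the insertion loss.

4.61 dB

Convert to linear (a loss of L dB is a gain of −L dB): F_i = 10^(NF_i/10), G_i = 10^(G_i,dB/10)
  Stage 1: F_1 = 10^(0.623/10) = 1.154, G_1 = 10^(−0.623/10) = 0.8664
  Stage 2: F_2 = 10^(3.99/10) = 2.506, G_2 = 10^(15.6/10) = 36.31
Friis cascade:
  F = 1.154 + (2.506 − 1)/0.8664 = 2.893
NF = 10 log₁₀(2.893) = 4.61 dB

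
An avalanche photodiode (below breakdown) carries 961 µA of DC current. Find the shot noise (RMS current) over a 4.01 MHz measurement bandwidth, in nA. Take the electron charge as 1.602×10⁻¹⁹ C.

I_n = √(2qI·B)
2qI·B = 2 × 1.602×10⁻¹⁹ × 9.61×10⁻⁴ × 4.01×10⁶ = 1.23×10⁻¹⁵ A²
I_n = √(1.23×10⁻¹⁵) = 3.51×10⁻⁸ A = 35.1 nA

35.1 nA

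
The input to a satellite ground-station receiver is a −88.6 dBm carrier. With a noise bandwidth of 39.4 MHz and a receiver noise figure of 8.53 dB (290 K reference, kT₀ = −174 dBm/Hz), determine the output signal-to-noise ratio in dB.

0.9 dB

Noise floor: N = −174 + 10 log₁₀(B) + NF
10 log₁₀(3.94×10⁷) = 75.95 dB
N = −174 + 75.95 + 8.53 = −89.52 dBm
SNR = P_sig − N = −88.6 − (−89.52) = 0.92 dB → 0.9 dB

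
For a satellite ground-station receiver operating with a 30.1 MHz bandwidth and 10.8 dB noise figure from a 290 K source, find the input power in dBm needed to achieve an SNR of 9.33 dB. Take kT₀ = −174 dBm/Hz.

Sensitivity = −174 + 10 log₁₀(B) + NF + SNR_min
= −174 + 74.79 + 10.8 + 9.33
= −79.08 dBm → −79.1 dBm

−79.1 dBm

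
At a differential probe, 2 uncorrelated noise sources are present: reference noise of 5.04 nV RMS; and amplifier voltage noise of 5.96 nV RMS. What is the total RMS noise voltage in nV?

Uncorrelated sources add in power (mean-square): V_tot = √(ΣV_i²)
V_tot = √[(5.04×10⁻⁹)² + (5.96×10⁻⁹)²] = 7.81×10⁻⁹ V = 7.81 nV

7.81 nV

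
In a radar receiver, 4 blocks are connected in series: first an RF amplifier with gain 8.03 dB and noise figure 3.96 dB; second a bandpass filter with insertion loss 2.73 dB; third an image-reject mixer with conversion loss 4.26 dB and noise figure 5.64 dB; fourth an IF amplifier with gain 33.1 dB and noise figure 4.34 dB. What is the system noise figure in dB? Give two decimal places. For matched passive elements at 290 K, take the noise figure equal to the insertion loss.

Convert to linear (a loss of L dB is a gain of −L dB): F_i = 10^(NF_i/10), G_i = 10^(G_i,dB/10)
  Stage 1: F_1 = 10^(3.96/10) = 2.489, G_1 = 10^(8.03/10) = 6.353
  Stage 2: F_2 = 10^(2.73/10) = 1.875, G_2 = 10^(−2.73/10) = 0.5333
  Stage 3: F_3 = 10^(5.64/10) = 3.664, G_3 = 10^(−4.26/10) = 0.3750
  Stage 4: F_4 = 10^(4.34/10) = 2.716, G_4 = 10^(33.1/10) = 2042
Friis cascade:
  F = 2.489 + (1.875 − 1)/6.353 + (3.664 − 1)/3.388 + (2.716 − 1)/1.271 = 4.764
NF = 10 log₁₀(4.764) = 6.78 dB

6.78 dB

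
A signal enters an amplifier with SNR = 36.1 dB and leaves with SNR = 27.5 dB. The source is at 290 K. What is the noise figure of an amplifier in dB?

NF (dB) = SNR_in(dB) − SNR_out(dB) when the source is at T₀
NF = 36.1 − 27.5 = 8.6 dB

8.6 dB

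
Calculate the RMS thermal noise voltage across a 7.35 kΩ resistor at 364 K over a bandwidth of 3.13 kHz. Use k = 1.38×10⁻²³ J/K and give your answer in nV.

680 nV

V_n = √(4kTRB)
4kTRB = 4 × 1.38×10⁻²³ × 364 × 7.35×10³ × 3.13×10³ = 4.62×10⁻¹³ V²
V_n = √(4.62×10⁻¹³) = 6.80×10⁻⁷ V = 680 nV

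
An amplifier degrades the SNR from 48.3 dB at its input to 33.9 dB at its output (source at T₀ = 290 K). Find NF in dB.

14.4 dB

NF (dB) = SNR_in(dB) − SNR_out(dB) when the source is at T₀
NF = 48.3 − 33.9 = 14.4 dB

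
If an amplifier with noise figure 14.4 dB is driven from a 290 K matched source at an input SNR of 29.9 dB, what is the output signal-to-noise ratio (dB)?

15.5 dB

By definition F = SNR_in/SNR_out, so in dB: SNR_out = SNR_in − NF
SNR_out = 29.9 − 14.4 = 15.5 dB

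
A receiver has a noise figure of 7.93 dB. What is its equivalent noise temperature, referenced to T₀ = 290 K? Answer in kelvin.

F = 10^(7.93/10) = 6.20869
T_e = (F − 1)·T₀ = (6.20869 − 1) × 290 = 1511 K

1511 K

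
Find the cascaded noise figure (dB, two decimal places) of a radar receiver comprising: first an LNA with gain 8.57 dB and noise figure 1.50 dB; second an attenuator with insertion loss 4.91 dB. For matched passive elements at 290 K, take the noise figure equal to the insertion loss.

Convert to linear (a loss of L dB is a gain of −L dB): F_i = 10^(NF_i/10), G_i = 10^(G_i,dB/10)
  Stage 1: F_1 = 10^(1.50/10) = 1.413, G_1 = 10^(8.57/10) = 7.194
  Stage 2: F_2 = 10^(4.91/10) = 3.097, G_2 = 10^(−4.91/10) = 0.3228
Friis cascade:
  F = 1.413 + (3.097 − 1)/7.194 = 1.704
NF = 10 log₁₀(1.704) = 2.31 dB

2.31 dB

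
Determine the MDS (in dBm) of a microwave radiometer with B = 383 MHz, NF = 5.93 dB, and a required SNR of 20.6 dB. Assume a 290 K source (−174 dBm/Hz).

Sensitivity = −174 + 10 log₁₀(B) + NF + SNR_min
= −174 + 85.83 + 5.93 + 20.6
= −61.64 dBm → −61.6 dBm

−61.6 dBm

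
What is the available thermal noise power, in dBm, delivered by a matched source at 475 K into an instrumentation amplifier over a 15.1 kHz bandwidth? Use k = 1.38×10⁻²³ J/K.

−130.0 dBm

P_n = kTB = 1.38×10⁻²³ × 475 × 1.51×10⁴ = 9.90×10⁻¹⁷ W
In dBm: 10 log₁₀(9.90×10⁻¹⁷ / 10⁻³) = −130.0 dBm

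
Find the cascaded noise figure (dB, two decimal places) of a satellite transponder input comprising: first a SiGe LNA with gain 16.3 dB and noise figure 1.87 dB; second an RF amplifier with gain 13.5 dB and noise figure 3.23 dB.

1.94 dB

Convert to linear (a loss of L dB is a gain of −L dB): F_i = 10^(NF_i/10), G_i = 10^(G_i,dB/10)
  Stage 1: F_1 = 10^(1.87/10) = 1.538, G_1 = 10^(16.3/10) = 42.66
  Stage 2: F_2 = 10^(3.23/10) = 2.104, G_2 = 10^(13.5/10) = 22.39
Friis cascade:
  F = 1.538 + (2.104 − 1)/42.66 = 1.564
NF = 10 log₁₀(1.564) = 1.94 dB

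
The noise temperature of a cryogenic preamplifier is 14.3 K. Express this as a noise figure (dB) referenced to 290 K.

F = 1 + T_e/T₀ = 1 + 14.3/290 = 1.04931
NF = 10 log₁₀(1.04931) = 0.209 dB

0.209 dB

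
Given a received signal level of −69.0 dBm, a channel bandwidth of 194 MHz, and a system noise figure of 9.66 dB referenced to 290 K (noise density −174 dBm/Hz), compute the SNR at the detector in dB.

12.5 dB

Noise floor: N = −174 + 10 log₁₀(B) + NF
10 log₁₀(1.94×10⁸) = 82.88 dB
N = −174 + 82.88 + 9.66 = −81.46 dBm
SNR = P_sig − N = −69.0 − (−81.46) = 12.46 dB → 12.5 dB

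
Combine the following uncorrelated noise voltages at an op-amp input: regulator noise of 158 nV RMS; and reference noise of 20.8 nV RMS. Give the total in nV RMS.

159 nV

Uncorrelated sources add in power (mean-square): V_tot = √(ΣV_i²)
V_tot = √[(1.58×10⁻⁷)² + (2.08×10⁻⁸)²] = 1.59×10⁻⁷ V = 159 nV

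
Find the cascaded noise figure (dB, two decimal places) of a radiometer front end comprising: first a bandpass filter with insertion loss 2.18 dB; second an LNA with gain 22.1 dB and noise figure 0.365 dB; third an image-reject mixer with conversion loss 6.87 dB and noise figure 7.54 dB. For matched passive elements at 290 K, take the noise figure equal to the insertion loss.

2.66 dB

Convert to linear (a loss of L dB is a gain of −L dB): F_i = 10^(NF_i/10), G_i = 10^(G_i,dB/10)
  Stage 1: F_1 = 10^(2.18/10) = 1.652, G_1 = 10^(−2.18/10) = 0.6053
  Stage 2: F_2 = 10^(0.365/10) = 1.088, G_2 = 10^(22.1/10) = 162.2
  Stage 3: F_3 = 10^(7.54/10) = 5.675, G_3 = 10^(−6.87/10) = 0.2056
Friis cascade:
  F = 1.652 + (1.088 − 1)/0.6053 + (5.675 − 1)/98.17 = 1.844
NF = 10 log₁₀(1.844) = 2.66 dB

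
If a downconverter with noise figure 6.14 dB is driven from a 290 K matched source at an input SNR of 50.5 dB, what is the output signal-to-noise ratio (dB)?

By definition F = SNR_in/SNR_out, so in dB: SNR_out = SNR_in − NF
SNR_out = 50.5 − 6.14 = 44.36 dB

44.36 dB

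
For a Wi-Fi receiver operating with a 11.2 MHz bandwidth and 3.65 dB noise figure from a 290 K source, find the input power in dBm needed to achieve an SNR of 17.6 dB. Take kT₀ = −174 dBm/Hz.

Sensitivity = −174 + 10 log₁₀(B) + NF + SNR_min
= −174 + 70.49 + 3.65 + 17.6
= −82.26 dBm → −82.3 dBm

−82.3 dBm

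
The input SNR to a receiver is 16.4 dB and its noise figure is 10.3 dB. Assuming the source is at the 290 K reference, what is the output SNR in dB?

By definition F = SNR_in/SNR_out, so in dB: SNR_out = SNR_in − NF
SNR_out = 16.4 − 10.3 = 6.1 dB

6.1 dB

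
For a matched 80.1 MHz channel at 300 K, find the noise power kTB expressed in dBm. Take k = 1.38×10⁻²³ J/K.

−94.8 dBm

P_n = kTB = 1.38×10⁻²³ × 300 × 8.01×10⁷ = 3.32×10⁻¹³ W
In dBm: 10 log₁₀(3.32×10⁻¹³ / 10⁻³) = −94.8 dBm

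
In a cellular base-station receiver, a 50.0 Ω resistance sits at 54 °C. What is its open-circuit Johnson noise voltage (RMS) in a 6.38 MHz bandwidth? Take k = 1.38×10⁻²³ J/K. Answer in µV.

T = 54 °C + 273.15 = 327.15 K
V_n = √(4kTRB)
4kTRB = 4 × 1.38×10⁻²³ × 327.15 × 5.00×10¹ × 6.38×10⁶ = 5.76×10⁻¹² V²
V_n = √(5.76×10⁻¹²) = 2.40×10⁻⁶ V = 2.40 µV

2.40 µV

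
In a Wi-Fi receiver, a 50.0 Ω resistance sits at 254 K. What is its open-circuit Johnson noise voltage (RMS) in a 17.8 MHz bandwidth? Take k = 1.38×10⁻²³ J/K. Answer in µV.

3.53 µV

V_n = √(4kTRB)
4kTRB = 4 × 1.38×10⁻²³ × 254 × 5.00×10¹ × 1.78×10⁷ = 1.25×10⁻¹¹ V²
V_n = √(1.25×10⁻¹¹) = 3.53×10⁻⁶ V = 3.53 µV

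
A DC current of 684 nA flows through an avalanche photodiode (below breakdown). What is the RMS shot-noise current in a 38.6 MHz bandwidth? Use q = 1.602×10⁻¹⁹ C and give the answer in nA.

I_n = √(2qI·B)
2qI·B = 2 × 1.602×10⁻¹⁹ × 6.84×10⁻⁷ × 3.86×10⁷ = 8.46×10⁻¹⁸ A²
I_n = √(8.46×10⁻¹⁸) = 2.91×10⁻⁹ A = 2.91 nA

2.91 nA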